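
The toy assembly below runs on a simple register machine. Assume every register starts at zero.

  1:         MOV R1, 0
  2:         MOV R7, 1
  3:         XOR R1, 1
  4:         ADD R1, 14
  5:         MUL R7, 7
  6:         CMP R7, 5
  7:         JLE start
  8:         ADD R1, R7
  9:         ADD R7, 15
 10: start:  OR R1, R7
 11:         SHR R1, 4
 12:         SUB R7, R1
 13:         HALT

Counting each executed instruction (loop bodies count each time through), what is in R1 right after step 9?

22

after MOV R1, 0: R1=0
after MOV R7, 1: R7=1
after XOR R1, 1: R1=0^1=1
after ADD R1, 14: R1=1+14=15
after MUL R7, 7: R7=1*7=7
CMP R7, 5  (cmp 7,5)
JLE start: not taken
after ADD R1, R7: R1=15+7=22
after ADD R7, 15: R7=7+15=22
After step 9: R1 = 22.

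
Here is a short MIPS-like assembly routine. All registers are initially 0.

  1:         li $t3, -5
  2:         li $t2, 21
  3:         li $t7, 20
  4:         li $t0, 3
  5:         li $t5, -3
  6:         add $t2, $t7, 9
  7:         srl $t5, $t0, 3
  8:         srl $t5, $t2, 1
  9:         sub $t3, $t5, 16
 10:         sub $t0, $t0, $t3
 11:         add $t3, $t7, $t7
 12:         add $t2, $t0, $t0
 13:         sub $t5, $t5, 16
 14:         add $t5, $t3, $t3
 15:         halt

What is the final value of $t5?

after li $t3, -5: $t3=-5
after li $t2, 21: $t2=21
after li $t7, 20: $t7=20
after li $t0, 3: $t0=3
after li $t5, -3: $t5=-3
after add $t2, $t7, 9: $t2=20+9=29
after srl $t5, $t0, 3: $t5=3>>3=0
after srl $t5, $t2, 1: $t5=29>>1=14
after sub $t3, $t5, 16: $t3=14-16=-2
after sub $t0, $t0, $t3: $t0=3-(-2)=5
after add $t3, $t7, $t7: $t3=20+20=40
after add $t2, $t0, $t0: $t2=5+5=10
after sub $t5, $t5, 16: $t5=14-16=-2
after add $t5, $t3, $t3: $t5=40+40=80
halt.

80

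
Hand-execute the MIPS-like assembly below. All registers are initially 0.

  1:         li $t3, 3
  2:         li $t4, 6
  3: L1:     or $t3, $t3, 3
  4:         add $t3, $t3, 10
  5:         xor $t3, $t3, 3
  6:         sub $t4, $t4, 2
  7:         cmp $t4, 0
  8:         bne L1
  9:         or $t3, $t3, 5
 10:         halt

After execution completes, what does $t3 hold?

39

li $t3, 3 → $t3=3
li $t4, 6 → $t4=6
or $t3, $t3, 3 → $t3=3|3=3
add $t3, $t3, 10 → $t3=3+10=13
xor $t3, $t3, 3 → $t3=13^3=14
sub $t4, $t4, 2 → $t4=6-2=4
cmp $t4, 0  (cmp 4,0)
bne L1: taken
or $t3, $t3, 3 → $t3=14|3=15
add $t3, $t3, 10 → $t3=15+10=25
xor $t3, $t3, 3 → $t3=25^3=26
sub $t4, $t4, 2 → $t4=4-2=2
cmp $t4, 0  (cmp 2,0)
bne L1: taken
or $t3, $t3, 3 → $t3=26|3=27
add $t3, $t3, 10 → $t3=27+10=37
xor $t3, $t3, 3 → $t3=37^3=38
sub $t4, $t4, 2 → $t4=2-2=0
cmp $t4, 0  (cmp 0,0)
bne L1: not taken
or $t3, $t3, 5 → $t3=38|5=39
halt.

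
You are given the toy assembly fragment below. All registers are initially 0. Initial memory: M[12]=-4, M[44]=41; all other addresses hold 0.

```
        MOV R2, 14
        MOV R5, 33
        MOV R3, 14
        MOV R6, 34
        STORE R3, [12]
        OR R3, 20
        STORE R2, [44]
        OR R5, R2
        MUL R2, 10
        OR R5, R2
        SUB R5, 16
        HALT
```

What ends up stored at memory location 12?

MOV R2, 14 → R2=14
MOV R5, 33 → R5=33
MOV R3, 14 → R3=14
MOV R6, 34 → R6=34
STORE R3, [12] → M[12]=14
OR R3, 20 → R3=14|20=30
STORE R2, [44] → M[44]=14
OR R5, R2 → R5=33|14=47
MUL R2, 10 → R2=14*10=140
OR R5, R2 → R5=47|140=175
SUB R5, 16 → R5=175-16=159
halt.

14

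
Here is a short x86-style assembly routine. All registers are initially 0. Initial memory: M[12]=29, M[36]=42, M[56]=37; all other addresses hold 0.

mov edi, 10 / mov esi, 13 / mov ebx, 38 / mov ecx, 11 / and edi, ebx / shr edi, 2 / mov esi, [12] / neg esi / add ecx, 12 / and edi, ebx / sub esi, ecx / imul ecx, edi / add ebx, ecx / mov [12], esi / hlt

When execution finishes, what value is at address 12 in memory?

mov edi, 10 → edi=10
mov esi, 13 → esi=13
mov ebx, 38 → ebx=38
mov ecx, 11 → ecx=11
and edi, ebx → edi=10&38=2
shr edi, 2 → edi=2>>2=0
mov esi, [12] → esi=M[12]=29
neg esi → esi=-(29)=-29
add ecx, 12 → ecx=11+12=23
and edi, ebx → edi=0&38=0
sub esi, ecx → esi=(-29)-23=-52
imul ecx, edi → ecx=23*0=0
add ebx, ecx → ebx=38+0=38
mov [12], esi → M[12]=-52
halt.

-52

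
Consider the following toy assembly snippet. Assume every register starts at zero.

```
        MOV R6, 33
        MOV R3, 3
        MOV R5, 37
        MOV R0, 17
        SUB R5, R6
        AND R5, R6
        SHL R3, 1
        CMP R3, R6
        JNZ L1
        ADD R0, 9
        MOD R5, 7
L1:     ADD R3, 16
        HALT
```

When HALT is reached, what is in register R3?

22

R6=33
R3=3
R5=37
R0=17
R5=37-33=4
R5=4&33=0
R3=3<<1=6
CMP R3, R6  (cmp 6,33)
JNZ L1: taken
R3=6+16=22
halt.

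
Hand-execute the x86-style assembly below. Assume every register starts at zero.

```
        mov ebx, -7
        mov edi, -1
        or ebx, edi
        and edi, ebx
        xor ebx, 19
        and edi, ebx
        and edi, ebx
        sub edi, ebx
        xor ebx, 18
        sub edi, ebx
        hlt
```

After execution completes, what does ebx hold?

after mov ebx, -7: ebx=-7
after mov edi, -1: edi=-1
after or ebx, edi: ebx=(-7)|(-1)=-1
after and edi, ebx: edi=(-1)&(-1)=-1
after xor ebx, 19: ebx=(-1)^19=-20
after and edi, ebx: edi=(-1)&(-20)=-20
after and edi, ebx: edi=(-20)&(-20)=-20
after sub edi, ebx: edi=(-20)-(-20)=0
after xor ebx, 18: ebx=(-20)^18=-2
after sub edi, ebx: edi=0-(-2)=2
halt.

-2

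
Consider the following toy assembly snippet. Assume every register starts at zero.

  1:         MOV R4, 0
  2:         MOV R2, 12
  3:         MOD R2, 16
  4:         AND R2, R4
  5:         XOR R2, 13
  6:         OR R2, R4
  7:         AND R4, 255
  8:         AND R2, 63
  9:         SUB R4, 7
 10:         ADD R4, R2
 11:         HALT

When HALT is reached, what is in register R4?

6

R4=0
R2=12
R2=12%16=12
R2=12&0=0
R2=0^13=13
R2=13|0=13
R4=0&255=0
R2=13&63=13
R4=0-7=-7
R4=(-7)+13=6
halt.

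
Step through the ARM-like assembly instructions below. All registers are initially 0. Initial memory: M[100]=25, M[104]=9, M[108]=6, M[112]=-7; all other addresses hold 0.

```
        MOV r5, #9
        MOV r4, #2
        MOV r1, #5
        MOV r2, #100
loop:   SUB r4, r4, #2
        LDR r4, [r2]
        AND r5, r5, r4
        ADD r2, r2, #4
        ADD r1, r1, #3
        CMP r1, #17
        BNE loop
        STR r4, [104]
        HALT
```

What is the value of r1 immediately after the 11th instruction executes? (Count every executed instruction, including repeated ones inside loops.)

MOV r5, #9 → r5=9
MOV r4, #2 → r4=2
MOV r1, #5 → r1=5
MOV r2, #100 → r2=100
SUB r4, r4, #2 → r4=2-2=0
LDR r4, [r2] → r4=M[100]=25
AND r5, r5, r4 → r5=9&25=9
ADD r2, r2, #4 → r2=100+4=104
ADD r1, r1, #3 → r1=5+3=8
CMP r1, #17  (cmp 8,17)
BNE loop: taken
After step 11: r1 = 8.

8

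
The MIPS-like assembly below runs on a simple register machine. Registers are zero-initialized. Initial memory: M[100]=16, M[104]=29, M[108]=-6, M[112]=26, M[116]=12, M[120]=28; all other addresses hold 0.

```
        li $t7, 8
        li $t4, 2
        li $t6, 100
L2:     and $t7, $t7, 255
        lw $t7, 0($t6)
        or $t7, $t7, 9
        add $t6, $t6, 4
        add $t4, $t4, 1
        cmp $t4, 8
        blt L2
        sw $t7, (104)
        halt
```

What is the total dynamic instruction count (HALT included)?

li $t7, 8 → $t7=8
li $t4, 2 → $t4=2
li $t6, 100 → $t6=100
and $t7, $t7, 255 → $t7=8&255=8
lw $t7, 0($t6) → $t7=M[100]=16
or $t7, $t7, 9 → $t7=16|9=25
add $t6, $t6, 4 → $t6=100+4=104
add $t4, $t4, 1 → $t4=2+1=3
cmp $t4, 8  (cmp 3,8)
blt L2: taken
and $t7, $t7, 255 → $t7=25&255=25
lw $t7, 0($t6) → $t7=M[104]=29
or $t7, $t7, 9 → $t7=29|9=29
add $t6, $t6, 4 → $t6=104+4=108
add $t4, $t4, 1 → $t4=3+1=4
cmp $t4, 8  (cmp 4,8)
blt L2: taken
and $t7, $t7, 255 → $t7=29&255=29
lw $t7, 0($t6) → $t7=M[108]=-6
or $t7, $t7, 9 → $t7=(-6)|9=-5
add $t6, $t6, 4 → $t6=108+4=112
add $t4, $t4, 1 → $t4=4+1=5
cmp $t4, 8  (cmp 5,8)
blt L2: taken
and $t7, $t7, 255 → $t7=(-5)&255=251
lw $t7, 0($t6) → $t7=M[112]=26
or $t7, $t7, 9 → $t7=26|9=27
add $t6, $t6, 4 → $t6=112+4=116
add $t4, $t4, 1 → $t4=5+1=6
cmp $t4, 8  (cmp 6,8)
blt L2: taken
and $t7, $t7, 255 → $t7=27&255=27
lw $t7, 0($t6) → $t7=M[116]=12
or $t7, $t7, 9 → $t7=12|9=13
add $t6, $t6, 4 → $t6=116+4=120
add $t4, $t4, 1 → $t4=6+1=7
cmp $t4, 8  (cmp 7,8)
blt L2: taken
and $t7, $t7, 255 → $t7=13&255=13
lw $t7, 0($t6) → $t7=M[120]=28
or $t7, $t7, 9 → $t7=28|9=29
add $t6, $t6, 4 → $t6=120+4=124
add $t4, $t4, 1 → $t4=7+1=8
cmp $t4, 8  (cmp 8,8)
blt L2: not taken
sw $t7, (104) → M[104]=29
halt.
Total executed instructions: 47.

47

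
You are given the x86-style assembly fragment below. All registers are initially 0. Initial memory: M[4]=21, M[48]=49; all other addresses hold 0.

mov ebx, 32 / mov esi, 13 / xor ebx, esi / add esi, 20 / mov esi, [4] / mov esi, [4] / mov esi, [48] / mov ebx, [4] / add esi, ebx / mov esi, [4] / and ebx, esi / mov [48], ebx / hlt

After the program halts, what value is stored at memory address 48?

21

mov ebx, 32 → ebx=32
mov esi, 13 → esi=13
xor ebx, esi → ebx=32^13=45
add esi, 20 → esi=13+20=33
mov esi, [4] → esi=M[4]=21
mov esi, [4] → esi=M[4]=21
mov esi, [48] → esi=M[48]=49
mov ebx, [4] → ebx=M[4]=21
add esi, ebx → esi=49+21=70
mov esi, [4] → esi=M[4]=21
and ebx, esi → ebx=21&21=21
mov [48], ebx → M[48]=21
halt.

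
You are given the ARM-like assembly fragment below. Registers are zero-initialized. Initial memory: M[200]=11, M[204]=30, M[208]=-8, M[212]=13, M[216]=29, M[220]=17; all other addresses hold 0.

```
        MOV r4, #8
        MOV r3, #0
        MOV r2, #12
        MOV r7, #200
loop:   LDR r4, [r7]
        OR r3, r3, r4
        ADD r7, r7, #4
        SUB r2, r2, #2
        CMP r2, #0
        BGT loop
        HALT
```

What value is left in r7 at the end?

224

MOV r4, #8 → r4=8
MOV r3, #0 → r3=0
MOV r2, #12 → r2=12
MOV r7, #200 → r7=200
LDR r4, [r7] → r4=M[200]=11
OR r3, r3, r4 → r3=0|11=11
ADD r7, r7, #4 → r7=200+4=204
SUB r2, r2, #2 → r2=12-2=10
CMP r2, #0  (cmp 10,0)
BGT loop: taken
LDR r4, [r7] → r4=M[204]=30
OR r3, r3, r4 → r3=11|30=31
ADD r7, r7, #4 → r7=204+4=208
SUB r2, r2, #2 → r2=10-2=8
CMP r2, #0  (cmp 8,0)
BGT loop: taken
LDR r4, [r7] → r4=M[208]=-8
OR r3, r3, r4 → r3=31|(-8)=-1
ADD r7, r7, #4 → r7=208+4=212
SUB r2, r2, #2 → r2=8-2=6
CMP r2, #0  (cmp 6,0)
BGT loop: taken
LDR r4, [r7] → r4=M[212]=13
OR r3, r3, r4 → r3=(-1)|13=-1
ADD r7, r7, #4 → r7=212+4=216
SUB r2, r2, #2 → r2=6-2=4
CMP r2, #0  (cmp 4,0)
BGT loop: taken
LDR r4, [r7] → r4=M[216]=29
OR r3, r3, r4 → r3=(-1)|29=-1
ADD r7, r7, #4 → r7=216+4=220
SUB r2, r2, #2 → r2=4-2=2
CMP r2, #0  (cmp 2,0)
BGT loop: taken
LDR r4, [r7] → r4=M[220]=17
OR r3, r3, r4 → r3=(-1)|17=-1
ADD r7, r7, #4 → r7=220+4=224
SUB r2, r2, #2 → r2=2-2=0
CMP r2, #0  (cmp 0,0)
BGT loop: not taken
halt.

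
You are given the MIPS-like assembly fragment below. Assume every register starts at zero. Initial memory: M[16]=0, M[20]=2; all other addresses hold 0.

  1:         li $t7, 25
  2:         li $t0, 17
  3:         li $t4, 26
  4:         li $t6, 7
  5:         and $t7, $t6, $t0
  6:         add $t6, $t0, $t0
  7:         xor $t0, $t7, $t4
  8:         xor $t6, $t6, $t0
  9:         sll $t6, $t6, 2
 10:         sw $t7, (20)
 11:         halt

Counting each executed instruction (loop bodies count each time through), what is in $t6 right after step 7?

34

after li $t7, 25: $t7=25
after li $t0, 17: $t0=17
after li $t4, 26: $t4=26
after li $t6, 7: $t6=7
after and $t7, $t6, $t0: $t7=7&17=1
after add $t6, $t0, $t0: $t6=17+17=34
after xor $t0, $t7, $t4: $t0=1^26=27
After step 7: $t6 = 34.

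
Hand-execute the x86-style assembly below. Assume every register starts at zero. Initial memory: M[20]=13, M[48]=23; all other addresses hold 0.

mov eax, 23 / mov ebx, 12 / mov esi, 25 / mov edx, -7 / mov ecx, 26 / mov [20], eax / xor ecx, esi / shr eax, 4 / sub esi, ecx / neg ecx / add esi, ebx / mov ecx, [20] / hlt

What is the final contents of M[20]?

eax=23
ebx=12
esi=25
edx=-7
ecx=26
mov [20], eax → M[20]=23
ecx=26^25=3
eax=23>>4=1
esi=25-3=22
ecx=-(3)=-3
esi=22+12=34
ecx=M[20]=23
halt.

23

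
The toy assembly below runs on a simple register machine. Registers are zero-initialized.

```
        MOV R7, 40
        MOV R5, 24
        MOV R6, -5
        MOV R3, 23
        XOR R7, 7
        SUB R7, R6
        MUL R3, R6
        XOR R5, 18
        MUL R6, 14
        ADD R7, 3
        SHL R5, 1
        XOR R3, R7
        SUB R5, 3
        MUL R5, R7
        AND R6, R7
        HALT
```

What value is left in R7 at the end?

after MOV R7, 40: R7=40
after MOV R5, 24: R5=24
after MOV R6, -5: R6=-5
after MOV R3, 23: R3=23
after XOR R7, 7: R7=40^7=47
after SUB R7, R6: R7=47-(-5)=52
after MUL R3, R6: R3=23*(-5)=-115
after XOR R5, 18: R5=24^18=10
after MUL R6, 14: R6=(-5)*14=-70
after ADD R7, 3: R7=52+3=55
after SHL R5, 1: R5=10<<1=20
after XOR R3, R7: R3=(-115)^55=-70
after SUB R5, 3: R5=20-3=17
after MUL R5, R7: R5=17*55=935
after AND R6, R7: R6=(-70)&55=50
halt.

55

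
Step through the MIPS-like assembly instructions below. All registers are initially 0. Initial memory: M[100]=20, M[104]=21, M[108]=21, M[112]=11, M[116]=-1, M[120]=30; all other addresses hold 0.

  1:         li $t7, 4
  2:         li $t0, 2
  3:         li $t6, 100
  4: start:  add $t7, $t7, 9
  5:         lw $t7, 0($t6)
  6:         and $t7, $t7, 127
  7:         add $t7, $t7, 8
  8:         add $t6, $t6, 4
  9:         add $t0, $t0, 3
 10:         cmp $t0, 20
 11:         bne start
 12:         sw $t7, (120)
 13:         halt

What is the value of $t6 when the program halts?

124

li $t7, 4 → $t7=4
li $t0, 2 → $t0=2
li $t6, 100 → $t6=100
add $t7, $t7, 9 → $t7=4+9=13
lw $t7, 0($t6) → $t7=M[100]=20
and $t7, $t7, 127 → $t7=20&127=20
add $t7, $t7, 8 → $t7=20+8=28
add $t6, $t6, 4 → $t6=100+4=104
add $t0, $t0, 3 → $t0=2+3=5
cmp $t0, 20  (cmp 5,20)
bne start: taken
add $t7, $t7, 9 → $t7=28+9=37
lw $t7, 0($t6) → $t7=M[104]=21
and $t7, $t7, 127 → $t7=21&127=21
add $t7, $t7, 8 → $t7=21+8=29
add $t6, $t6, 4 → $t6=104+4=108
add $t0, $t0, 3 → $t0=5+3=8
cmp $t0, 20  (cmp 8,20)
bne start: taken
add $t7, $t7, 9 → $t7=29+9=38
lw $t7, 0($t6) → $t7=M[108]=21
and $t7, $t7, 127 → $t7=21&127=21
add $t7, $t7, 8 → $t7=21+8=29
add $t6, $t6, 4 → $t6=108+4=112
add $t0, $t0, 3 → $t0=8+3=11
cmp $t0, 20  (cmp 11,20)
bne start: taken
add $t7, $t7, 9 → $t7=29+9=38
lw $t7, 0($t6) → $t7=M[112]=11
and $t7, $t7, 127 → $t7=11&127=11
add $t7, $t7, 8 → $t7=11+8=19
add $t6, $t6, 4 → $t6=112+4=116
add $t0, $t0, 3 → $t0=11+3=14
cmp $t0, 20  (cmp 14,20)
bne start: taken
add $t7, $t7, 9 → $t7=19+9=28
lw $t7, 0($t6) → $t7=M[116]=-1
and $t7, $t7, 127 → $t7=(-1)&127=127
add $t7, $t7, 8 → $t7=127+8=135
add $t6, $t6, 4 → $t6=116+4=120
add $t0, $t0, 3 → $t0=14+3=17
cmp $t0, 20  (cmp 17,20)
bne start: taken
add $t7, $t7, 9 → $t7=135+9=144
lw $t7, 0($t6) → $t7=M[120]=30
and $t7, $t7, 127 → $t7=30&127=30
add $t7, $t7, 8 → $t7=30+8=38
add $t6, $t6, 4 → $t6=120+4=124
add $t0, $t0, 3 → $t0=17+3=20
cmp $t0, 20  (cmp 20,20)
bne start: not taken
sw $t7, (120) → M[120]=38
halt.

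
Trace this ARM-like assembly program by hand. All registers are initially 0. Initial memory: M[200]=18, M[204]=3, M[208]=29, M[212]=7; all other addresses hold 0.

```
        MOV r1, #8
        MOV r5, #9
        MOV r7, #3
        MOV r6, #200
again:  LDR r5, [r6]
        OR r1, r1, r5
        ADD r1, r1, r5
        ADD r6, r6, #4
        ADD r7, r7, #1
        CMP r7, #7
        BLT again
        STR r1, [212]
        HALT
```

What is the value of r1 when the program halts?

102

MOV r1, #8 → r1=8
MOV r5, #9 → r5=9
MOV r7, #3 → r7=3
MOV r6, #200 → r6=200
LDR r5, [r6] → r5=M[200]=18
OR r1, r1, r5 → r1=8|18=26
ADD r1, r1, r5 → r1=26+18=44
ADD r6, r6, #4 → r6=200+4=204
ADD r7, r7, #1 → r7=3+1=4
CMP r7, #7  (cmp 4,7)
BLT again: taken
LDR r5, [r6] → r5=M[204]=3
OR r1, r1, r5 → r1=44|3=47
ADD r1, r1, r5 → r1=47+3=50
ADD r6, r6, #4 → r6=204+4=208
ADD r7, r7, #1 → r7=4+1=5
CMP r7, #7  (cmp 5,7)
BLT again: taken
LDR r5, [r6] → r5=M[208]=29
OR r1, r1, r5 → r1=50|29=63
ADD r1, r1, r5 → r1=63+29=92
ADD r6, r6, #4 → r6=208+4=212
ADD r7, r7, #1 → r7=5+1=6
CMP r7, #7  (cmp 6,7)
BLT again: taken
LDR r5, [r6] → r5=M[212]=7
OR r1, r1, r5 → r1=92|7=95
ADD r1, r1, r5 → r1=95+7=102
ADD r6, r6, #4 → r6=212+4=216
ADD r7, r7, #1 → r7=6+1=7
CMP r7, #7  (cmp 7,7)
BLT again: not taken
STR r1, [212] → M[212]=102
halt.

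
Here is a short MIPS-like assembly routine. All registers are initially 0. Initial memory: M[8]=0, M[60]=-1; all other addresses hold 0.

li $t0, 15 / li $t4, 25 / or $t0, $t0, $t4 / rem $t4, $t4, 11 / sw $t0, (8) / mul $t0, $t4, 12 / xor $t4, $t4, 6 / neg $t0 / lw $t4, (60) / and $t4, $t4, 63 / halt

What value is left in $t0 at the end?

-36

$t0=15
$t4=25
$t0=15|25=31
$t4=25%11=3
sw $t0, (8) → M[8]=31
$t0=3*12=36
$t4=3^6=5
$t0=-(36)=-36
$t4=M[60]=-1
$t4=(-1)&63=63
halt.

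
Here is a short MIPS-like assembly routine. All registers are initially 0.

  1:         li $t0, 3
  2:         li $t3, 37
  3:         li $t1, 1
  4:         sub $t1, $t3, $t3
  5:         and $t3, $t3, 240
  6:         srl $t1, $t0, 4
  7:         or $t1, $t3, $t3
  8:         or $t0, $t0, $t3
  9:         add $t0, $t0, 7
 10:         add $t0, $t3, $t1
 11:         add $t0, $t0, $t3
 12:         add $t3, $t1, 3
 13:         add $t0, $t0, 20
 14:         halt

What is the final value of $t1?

32

after li $t0, 3: $t0=3
after li $t3, 37: $t3=37
after li $t1, 1: $t1=1
after sub $t1, $t3, $t3: $t1=37-37=0
after and $t3, $t3, 240: $t3=37&240=32
after srl $t1, $t0, 4: $t1=3>>4=0
after or $t1, $t3, $t3: $t1=32|32=32
after or $t0, $t0, $t3: $t0=3|32=35
after add $t0, $t0, 7: $t0=35+7=42
after add $t0, $t3, $t1: $t0=32+32=64
after add $t0, $t0, $t3: $t0=64+32=96
after add $t3, $t1, 3: $t3=32+3=35
after add $t0, $t0, 20: $t0=96+20=116
halt.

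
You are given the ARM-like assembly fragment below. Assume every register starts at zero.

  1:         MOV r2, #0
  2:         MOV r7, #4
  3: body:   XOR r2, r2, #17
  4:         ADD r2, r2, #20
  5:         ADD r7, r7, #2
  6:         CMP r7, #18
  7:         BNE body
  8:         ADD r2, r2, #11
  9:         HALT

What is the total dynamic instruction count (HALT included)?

39

r2=0
r7=4
r2=0^17=17
r2=17+20=37
r7=4+2=6
CMP r7, #18  (cmp 6,18)
BNE body: taken
r2=37^17=52
r2=52+20=72
r7=6+2=8
CMP r7, #18  (cmp 8,18)
BNE body: taken
r2=72^17=89
r2=89+20=109
r7=8+2=10
CMP r7, #18  (cmp 10,18)
BNE body: taken
r2=109^17=124
r2=124+20=144
r7=10+2=12
CMP r7, #18  (cmp 12,18)
BNE body: taken
r2=144^17=129
r2=129+20=149
r7=12+2=14
CMP r7, #18  (cmp 14,18)
BNE body: taken
r2=149^17=132
r2=132+20=152
r7=14+2=16
CMP r7, #18  (cmp 16,18)
BNE body: taken
r2=152^17=137
r2=137+20=157
r7=16+2=18
CMP r7, #18  (cmp 18,18)
BNE body: not taken
r2=157+11=168
halt.
Total executed instructions: 39.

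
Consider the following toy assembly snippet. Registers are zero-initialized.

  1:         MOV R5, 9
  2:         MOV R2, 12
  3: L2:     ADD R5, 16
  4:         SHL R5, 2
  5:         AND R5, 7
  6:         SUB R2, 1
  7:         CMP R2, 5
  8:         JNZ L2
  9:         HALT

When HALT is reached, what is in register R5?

MOV R5, 9 → R5=9
MOV R2, 12 → R2=12
ADD R5, 16 → R5=9+16=25
SHL R5, 2 → R5=25<<2=100
AND R5, 7 → R5=100&7=4
SUB R2, 1 → R2=12-1=11
CMP R2, 5  (cmp 11,5)
JNZ L2: taken
ADD R5, 16 → R5=4+16=20
SHL R5, 2 → R5=20<<2=80
AND R5, 7 → R5=80&7=0
SUB R2, 1 → R2=11-1=10
CMP R2, 5  (cmp 10,5)
JNZ L2: taken
ADD R5, 16 → R5=0+16=16
SHL R5, 2 → R5=16<<2=64
AND R5, 7 → R5=64&7=0
SUB R2, 1 → R2=10-1=9
CMP R2, 5  (cmp 9,5)
JNZ L2: taken
ADD R5, 16 → R5=0+16=16
SHL R5, 2 → R5=16<<2=64
AND R5, 7 → R5=64&7=0
SUB R2, 1 → R2=9-1=8
CMP R2, 5  (cmp 8,5)
JNZ L2: taken
ADD R5, 16 → R5=0+16=16
SHL R5, 2 → R5=16<<2=64
AND R5, 7 → R5=64&7=0
SUB R2, 1 → R2=8-1=7
CMP R2, 5  (cmp 7,5)
JNZ L2: taken
ADD R5, 16 → R5=0+16=16
SHL R5, 2 → R5=16<<2=64
AND R5, 7 → R5=64&7=0
SUB R2, 1 → R2=7-1=6
CMP R2, 5  (cmp 6,5)
JNZ L2: taken
ADD R5, 16 → R5=0+16=16
SHL R5, 2 → R5=16<<2=64
AND R5, 7 → R5=64&7=0
SUB R2, 1 → R2=6-1=5
CMP R2, 5  (cmp 5,5)
JNZ L2: not taken
halt.

0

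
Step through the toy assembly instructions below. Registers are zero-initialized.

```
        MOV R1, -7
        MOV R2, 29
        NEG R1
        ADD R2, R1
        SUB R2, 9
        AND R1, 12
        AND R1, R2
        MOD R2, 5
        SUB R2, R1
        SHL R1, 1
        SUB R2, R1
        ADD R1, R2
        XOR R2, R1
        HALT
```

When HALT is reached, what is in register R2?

0

MOV R1, -7 → R1=-7
MOV R2, 29 → R2=29
NEG R1 → R1=-(-7)=7
ADD R2, R1 → R2=29+7=36
SUB R2, 9 → R2=36-9=27
AND R1, 12 → R1=7&12=4
AND R1, R2 → R1=4&27=0
MOD R2, 5 → R2=27%5=2
SUB R2, R1 → R2=2-0=2
SHL R1, 1 → R1=0<<1=0
SUB R2, R1 → R2=2-0=2
ADD R1, R2 → R1=0+2=2
XOR R2, R1 → R2=2^2=0
halt.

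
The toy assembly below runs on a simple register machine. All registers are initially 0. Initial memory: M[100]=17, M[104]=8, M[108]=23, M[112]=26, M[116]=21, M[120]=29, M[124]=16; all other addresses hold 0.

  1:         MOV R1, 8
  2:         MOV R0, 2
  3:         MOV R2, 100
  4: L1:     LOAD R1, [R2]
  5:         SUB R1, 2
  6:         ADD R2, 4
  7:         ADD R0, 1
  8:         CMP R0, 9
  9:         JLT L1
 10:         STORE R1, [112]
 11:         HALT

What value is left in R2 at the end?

MOV R1, 8 → R1=8
MOV R0, 2 → R0=2
MOV R2, 100 → R2=100
LOAD R1, [R2] → R1=M[100]=17
SUB R1, 2 → R1=17-2=15
ADD R2, 4 → R2=100+4=104
ADD R0, 1 → R0=2+1=3
CMP R0, 9  (cmp 3,9)
JLT L1: taken
LOAD R1, [R2] → R1=M[104]=8
SUB R1, 2 → R1=8-2=6
ADD R2, 4 → R2=104+4=108
ADD R0, 1 → R0=3+1=4
CMP R0, 9  (cmp 4,9)
JLT L1: taken
LOAD R1, [R2] → R1=M[108]=23
SUB R1, 2 → R1=23-2=21
ADD R2, 4 → R2=108+4=112
ADD R0, 1 → R0=4+1=5
CMP R0, 9  (cmp 5,9)
JLT L1: taken
LOAD R1, [R2] → R1=M[112]=26
SUB R1, 2 → R1=26-2=24
ADD R2, 4 → R2=112+4=116
ADD R0, 1 → R0=5+1=6
CMP R0, 9  (cmp 6,9)
JLT L1: taken
LOAD R1, [R2] → R1=M[116]=21
SUB R1, 2 → R1=21-2=19
ADD R2, 4 → R2=116+4=120
ADD R0, 1 → R0=6+1=7
CMP R0, 9  (cmp 7,9)
JLT L1: taken
LOAD R1, [R2] → R1=M[120]=29
SUB R1, 2 → R1=29-2=27
ADD R2, 4 → R2=120+4=124
ADD R0, 1 → R0=7+1=8
CMP R0, 9  (cmp 8,9)
JLT L1: taken
LOAD R1, [R2] → R1=M[124]=16
SUB R1, 2 → R1=16-2=14
ADD R2, 4 → R2=124+4=128
ADD R0, 1 → R0=8+1=9
CMP R0, 9  (cmp 9,9)
JLT L1: not taken
STORE R1, [112] → M[112]=14
halt.

128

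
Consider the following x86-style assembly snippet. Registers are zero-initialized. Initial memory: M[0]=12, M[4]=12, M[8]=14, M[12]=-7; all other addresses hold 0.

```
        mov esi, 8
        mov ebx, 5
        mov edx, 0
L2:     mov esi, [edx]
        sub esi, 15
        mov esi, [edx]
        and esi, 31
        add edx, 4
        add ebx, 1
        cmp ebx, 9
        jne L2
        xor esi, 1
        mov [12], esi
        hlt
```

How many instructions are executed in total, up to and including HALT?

38

esi=8
ebx=5
edx=0
esi=M[0]=12
esi=12-15=-3
esi=M[0]=12
esi=12&31=12
edx=0+4=4
ebx=5+1=6
cmp ebx, 9  (cmp 6,9)
jne L2: taken
esi=M[4]=12
esi=12-15=-3
esi=M[4]=12
esi=12&31=12
edx=4+4=8
ebx=6+1=7
cmp ebx, 9  (cmp 7,9)
jne L2: taken
esi=M[8]=14
esi=14-15=-1
esi=M[8]=14
esi=14&31=14
edx=8+4=12
ebx=7+1=8
cmp ebx, 9  (cmp 8,9)
jne L2: taken
esi=M[12]=-7
esi=(-7)-15=-22
esi=M[12]=-7
esi=(-7)&31=25
edx=12+4=16
ebx=8+1=9
cmp ebx, 9  (cmp 9,9)
jne L2: not taken
esi=25^1=24
mov [12], esi → M[12]=24
halt.
Total executed instructions: 38.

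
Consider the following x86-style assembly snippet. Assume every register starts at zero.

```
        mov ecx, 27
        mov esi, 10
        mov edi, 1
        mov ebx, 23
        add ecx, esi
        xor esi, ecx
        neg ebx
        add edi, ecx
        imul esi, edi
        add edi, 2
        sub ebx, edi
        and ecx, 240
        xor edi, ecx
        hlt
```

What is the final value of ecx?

32

ecx=27
esi=10
edi=1
ebx=23
ecx=27+10=37
esi=10^37=47
ebx=-(23)=-23
edi=1+37=38
esi=47*38=1786
edi=38+2=40
ebx=(-23)-40=-63
ecx=37&240=32
edi=40^32=8
halt.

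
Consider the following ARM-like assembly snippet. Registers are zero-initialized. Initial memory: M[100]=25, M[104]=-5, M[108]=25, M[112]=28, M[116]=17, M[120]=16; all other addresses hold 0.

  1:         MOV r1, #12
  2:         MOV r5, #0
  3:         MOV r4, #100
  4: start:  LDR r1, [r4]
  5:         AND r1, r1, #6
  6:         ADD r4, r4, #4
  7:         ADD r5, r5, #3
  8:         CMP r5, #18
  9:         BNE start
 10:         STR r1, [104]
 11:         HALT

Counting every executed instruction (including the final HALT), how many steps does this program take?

41

after MOV r1, #12: r1=12
after MOV r5, #0: r5=0
after MOV r4, #100: r4=100
after LDR r1, [r4]: r1=M[100]=25
after AND r1, r1, #6: r1=25&6=0
after ADD r4, r4, #4: r4=100+4=104
after ADD r5, r5, #3: r5=0+3=3
CMP r5, #18  (cmp 3,18)
BNE start: taken
after LDR r1, [r4]: r1=M[104]=-5
after AND r1, r1, #6: r1=(-5)&6=2
after ADD r4, r4, #4: r4=104+4=108
after ADD r5, r5, #3: r5=3+3=6
CMP r5, #18  (cmp 6,18)
BNE start: taken
after LDR r1, [r4]: r1=M[108]=25
after AND r1, r1, #6: r1=25&6=0
after ADD r4, r4, #4: r4=108+4=112
after ADD r5, r5, #3: r5=6+3=9
CMP r5, #18  (cmp 9,18)
BNE start: taken
after LDR r1, [r4]: r1=M[112]=28
after AND r1, r1, #6: r1=28&6=4
after ADD r4, r4, #4: r4=112+4=116
after ADD r5, r5, #3: r5=9+3=12
CMP r5, #18  (cmp 12,18)
BNE start: taken
after LDR r1, [r4]: r1=M[116]=17
after AND r1, r1, #6: r1=17&6=0
after ADD r4, r4, #4: r4=116+4=120
after ADD r5, r5, #3: r5=12+3=15
CMP r5, #18  (cmp 15,18)
BNE start: taken
after LDR r1, [r4]: r1=M[120]=16
after AND r1, r1, #6: r1=16&6=0
after ADD r4, r4, #4: r4=120+4=124
after ADD r5, r5, #3: r5=15+3=18
CMP r5, #18  (cmp 18,18)
BNE start: not taken
STR r1, [104] → M[104]=0
halt.
Total executed instructions: 41.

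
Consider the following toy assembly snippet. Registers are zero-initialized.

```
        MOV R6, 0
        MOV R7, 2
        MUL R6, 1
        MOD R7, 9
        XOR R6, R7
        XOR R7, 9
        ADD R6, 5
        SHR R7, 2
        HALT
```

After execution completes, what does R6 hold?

MOV R6, 0 → R6=0
MOV R7, 2 → R7=2
MUL R6, 1 → R6=0*1=0
MOD R7, 9 → R7=2%9=2
XOR R6, R7 → R6=0^2=2
XOR R7, 9 → R7=2^9=11
ADD R6, 5 → R6=2+5=7
SHR R7, 2 → R7=11>>2=2
halt.

7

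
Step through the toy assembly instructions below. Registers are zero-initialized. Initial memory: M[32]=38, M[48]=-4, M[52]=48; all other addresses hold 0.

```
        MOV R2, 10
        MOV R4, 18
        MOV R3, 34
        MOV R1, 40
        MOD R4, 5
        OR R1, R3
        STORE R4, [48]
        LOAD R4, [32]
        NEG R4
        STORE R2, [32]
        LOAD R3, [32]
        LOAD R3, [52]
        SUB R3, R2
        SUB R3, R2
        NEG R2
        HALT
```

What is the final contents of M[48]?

3

after MOV R2, 10: R2=10
after MOV R4, 18: R4=18
after MOV R3, 34: R3=34
after MOV R1, 40: R1=40
after MOD R4, 5: R4=18%5=3
after OR R1, R3: R1=40|34=42
STORE R4, [48] → M[48]=3
after LOAD R4, [32]: R4=M[32]=38
after NEG R4: R4=-(38)=-38
STORE R2, [32] → M[32]=10
after LOAD R3, [32]: R3=M[32]=10
after LOAD R3, [52]: R3=M[52]=48
after SUB R3, R2: R3=48-10=38
after SUB R3, R2: R3=38-10=28
after NEG R2: R2=-(10)=-10
halt.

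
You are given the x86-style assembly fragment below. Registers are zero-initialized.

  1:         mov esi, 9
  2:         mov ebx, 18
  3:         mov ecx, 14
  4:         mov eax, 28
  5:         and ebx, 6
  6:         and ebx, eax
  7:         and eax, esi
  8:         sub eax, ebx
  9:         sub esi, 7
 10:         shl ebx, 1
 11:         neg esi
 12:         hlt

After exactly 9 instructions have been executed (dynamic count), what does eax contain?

after mov esi, 9: esi=9
after mov ebx, 18: ebx=18
after mov ecx, 14: ecx=14
after mov eax, 28: eax=28
after and ebx, 6: ebx=18&6=2
after and ebx, eax: ebx=2&28=0
after and eax, esi: eax=28&9=8
after sub eax, ebx: eax=8-0=8
after sub esi, 7: esi=9-7=2
After step 9: eax = 8.

8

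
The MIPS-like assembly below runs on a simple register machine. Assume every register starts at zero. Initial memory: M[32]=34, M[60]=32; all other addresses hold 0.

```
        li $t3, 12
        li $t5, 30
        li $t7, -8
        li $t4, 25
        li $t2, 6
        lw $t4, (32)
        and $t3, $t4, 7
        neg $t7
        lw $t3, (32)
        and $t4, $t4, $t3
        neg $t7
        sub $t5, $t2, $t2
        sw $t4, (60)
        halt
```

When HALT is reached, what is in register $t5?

0

$t3=12
$t5=30
$t7=-8
$t4=25
$t2=6
$t4=M[32]=34
$t3=34&7=2
$t7=-(-8)=8
$t3=M[32]=34
$t4=34&34=34
$t7=-(8)=-8
$t5=6-6=0
sw $t4, (60) → M[60]=34
halt.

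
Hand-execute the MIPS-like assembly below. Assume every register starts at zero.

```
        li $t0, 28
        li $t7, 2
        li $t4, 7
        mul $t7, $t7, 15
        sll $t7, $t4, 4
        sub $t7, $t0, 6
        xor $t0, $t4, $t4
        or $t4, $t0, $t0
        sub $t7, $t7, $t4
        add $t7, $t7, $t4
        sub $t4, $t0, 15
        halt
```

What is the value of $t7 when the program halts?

after li $t0, 28: $t0=28
after li $t7, 2: $t7=2
after li $t4, 7: $t4=7
after mul $t7, $t7, 15: $t7=2*15=30
after sll $t7, $t4, 4: $t7=7<<4=112
after sub $t7, $t0, 6: $t7=28-6=22
after xor $t0, $t4, $t4: $t0=7^7=0
after or $t4, $t0, $t0: $t4=0|0=0
after sub $t7, $t7, $t4: $t7=22-0=22
after add $t7, $t7, $t4: $t7=22+0=22
after sub $t4, $t0, 15: $t4=0-15=-15
halt.

22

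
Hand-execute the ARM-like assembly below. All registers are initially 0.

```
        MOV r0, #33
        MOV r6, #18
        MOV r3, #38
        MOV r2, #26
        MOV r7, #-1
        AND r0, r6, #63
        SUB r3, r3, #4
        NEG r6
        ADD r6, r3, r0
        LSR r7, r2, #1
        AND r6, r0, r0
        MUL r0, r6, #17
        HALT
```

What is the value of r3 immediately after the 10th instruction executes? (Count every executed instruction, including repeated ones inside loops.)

34

r0=33
r6=18
r3=38
r2=26
r7=-1
r0=18&63=18
r3=38-4=34
r6=-(18)=-18
r6=34+18=52
r7=26>>1=13
After step 10: r3 = 34.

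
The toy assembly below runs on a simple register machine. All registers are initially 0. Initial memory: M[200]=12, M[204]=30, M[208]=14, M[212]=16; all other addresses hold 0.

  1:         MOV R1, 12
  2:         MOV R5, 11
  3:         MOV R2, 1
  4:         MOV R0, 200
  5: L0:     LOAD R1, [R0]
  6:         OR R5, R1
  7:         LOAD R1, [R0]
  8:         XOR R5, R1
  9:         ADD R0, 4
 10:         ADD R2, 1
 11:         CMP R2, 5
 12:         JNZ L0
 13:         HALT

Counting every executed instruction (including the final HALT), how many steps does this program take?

37

after MOV R1, 12: R1=12
after MOV R5, 11: R5=11
after MOV R2, 1: R2=1
after MOV R0, 200: R0=200
after LOAD R1, [R0]: R1=M[200]=12
after OR R5, R1: R5=11|12=15
after LOAD R1, [R0]: R1=M[200]=12
after XOR R5, R1: R5=15^12=3
after ADD R0, 4: R0=200+4=204
after ADD R2, 1: R2=1+1=2
CMP R2, 5  (cmp 2,5)
JNZ L0: taken
after LOAD R1, [R0]: R1=M[204]=30
after OR R5, R1: R5=3|30=31
after LOAD R1, [R0]: R1=M[204]=30
after XOR R5, R1: R5=31^30=1
after ADD R0, 4: R0=204+4=208
after ADD R2, 1: R2=2+1=3
CMP R2, 5  (cmp 3,5)
JNZ L0: taken
after LOAD R1, [R0]: R1=M[208]=14
after OR R5, R1: R5=1|14=15
after LOAD R1, [R0]: R1=M[208]=14
after XOR R5, R1: R5=15^14=1
after ADD R0, 4: R0=208+4=212
after ADD R2, 1: R2=3+1=4
CMP R2, 5  (cmp 4,5)
JNZ L0: taken
after LOAD R1, [R0]: R1=M[212]=16
after OR R5, R1: R5=1|16=17
after LOAD R1, [R0]: R1=M[212]=16
after XOR R5, R1: R5=17^16=1
after ADD R0, 4: R0=212+4=216
after ADD R2, 1: R2=4+1=5
CMP R2, 5  (cmp 5,5)
JNZ L0: not taken
halt.
Total executed instructions: 37.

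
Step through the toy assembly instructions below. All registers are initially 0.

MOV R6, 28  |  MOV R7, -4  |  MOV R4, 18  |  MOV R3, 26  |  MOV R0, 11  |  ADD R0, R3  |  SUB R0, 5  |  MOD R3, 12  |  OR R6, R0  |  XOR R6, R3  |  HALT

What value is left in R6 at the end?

MOV R6, 28 → R6=28
MOV R7, -4 → R7=-4
MOV R4, 18 → R4=18
MOV R3, 26 → R3=26
MOV R0, 11 → R0=11
ADD R0, R3 → R0=11+26=37
SUB R0, 5 → R0=37-5=32
MOD R3, 12 → R3=26%12=2
OR R6, R0 → R6=28|32=60
XOR R6, R3 → R6=60^2=62
halt.

62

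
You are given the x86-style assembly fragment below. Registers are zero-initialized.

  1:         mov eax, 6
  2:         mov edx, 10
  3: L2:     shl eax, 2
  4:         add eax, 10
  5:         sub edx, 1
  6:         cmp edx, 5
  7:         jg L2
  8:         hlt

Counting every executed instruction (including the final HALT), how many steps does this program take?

28

after mov eax, 6: eax=6
after mov edx, 10: edx=10
after shl eax, 2: eax=6<<2=24
after add eax, 10: eax=24+10=34
after sub edx, 1: edx=10-1=9
cmp edx, 5  (cmp 9,5)
jg L2: taken
after shl eax, 2: eax=34<<2=136
after add eax, 10: eax=136+10=146
after sub edx, 1: edx=9-1=8
cmp edx, 5  (cmp 8,5)
jg L2: taken
after shl eax, 2: eax=146<<2=584
after add eax, 10: eax=584+10=594
after sub edx, 1: edx=8-1=7
cmp edx, 5  (cmp 7,5)
jg L2: taken
after shl eax, 2: eax=594<<2=2376
after add eax, 10: eax=2376+10=2386
after sub edx, 1: edx=7-1=6
cmp edx, 5  (cmp 6,5)
jg L2: taken
after shl eax, 2: eax=2386<<2=9544
after add eax, 10: eax=9544+10=9554
after sub edx, 1: edx=6-1=5
cmp edx, 5  (cmp 5,5)
jg L2: not taken
halt.
Total executed instructions: 28.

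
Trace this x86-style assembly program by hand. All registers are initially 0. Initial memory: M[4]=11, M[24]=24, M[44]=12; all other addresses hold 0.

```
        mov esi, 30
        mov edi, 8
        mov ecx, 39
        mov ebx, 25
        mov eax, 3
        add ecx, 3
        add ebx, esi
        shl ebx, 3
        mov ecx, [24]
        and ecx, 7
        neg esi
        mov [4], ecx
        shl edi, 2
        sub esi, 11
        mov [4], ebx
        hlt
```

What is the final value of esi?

esi=30
edi=8
ecx=39
ebx=25
eax=3
ecx=39+3=42
ebx=25+30=55
ebx=55<<3=440
ecx=M[24]=24
ecx=24&7=0
esi=-(30)=-30
mov [4], ecx → M[4]=0
edi=8<<2=32
esi=(-30)-11=-41
mov [4], ebx → M[4]=440
halt.

-41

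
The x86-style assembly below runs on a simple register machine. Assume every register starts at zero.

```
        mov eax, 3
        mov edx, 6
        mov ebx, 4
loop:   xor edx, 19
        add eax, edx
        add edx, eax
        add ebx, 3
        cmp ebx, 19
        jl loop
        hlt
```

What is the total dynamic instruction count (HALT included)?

34

mov eax, 3 → eax=3
mov edx, 6 → edx=6
mov ebx, 4 → ebx=4
xor edx, 19 → edx=6^19=21
add eax, edx → eax=3+21=24
add edx, eax → edx=21+24=45
add ebx, 3 → ebx=4+3=7
cmp ebx, 19  (cmp 7,19)
jl loop: taken
xor edx, 19 → edx=45^19=62
add eax, edx → eax=24+62=86
add edx, eax → edx=62+86=148
add ebx, 3 → ebx=7+3=10
cmp ebx, 19  (cmp 10,19)
jl loop: taken
xor edx, 19 → edx=148^19=135
add eax, edx → eax=86+135=221
add edx, eax → edx=135+221=356
add ebx, 3 → ebx=10+3=13
cmp ebx, 19  (cmp 13,19)
jl loop: taken
xor edx, 19 → edx=356^19=375
add eax, edx → eax=221+375=596
add edx, eax → edx=375+596=971
add ebx, 3 → ebx=13+3=16
cmp ebx, 19  (cmp 16,19)
jl loop: taken
xor edx, 19 → edx=971^19=984
add eax, edx → eax=596+984=1580
add edx, eax → edx=984+1580=2564
add ebx, 3 → ebx=16+3=19
cmp ebx, 19  (cmp 19,19)
jl loop: not taken
halt.
Total executed instructions: 34.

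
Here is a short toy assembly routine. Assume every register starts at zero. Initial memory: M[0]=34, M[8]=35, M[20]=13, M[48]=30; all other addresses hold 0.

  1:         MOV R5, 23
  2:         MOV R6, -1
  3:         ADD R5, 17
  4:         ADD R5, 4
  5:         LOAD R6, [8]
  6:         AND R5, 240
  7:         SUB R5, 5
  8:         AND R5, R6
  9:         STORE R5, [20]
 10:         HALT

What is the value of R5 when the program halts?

3

R5=23
R6=-1
R5=23+17=40
R5=40+4=44
R6=M[8]=35
R5=44&240=32
R5=32-5=27
R5=27&35=3
STORE R5, [20] → M[20]=3
halt.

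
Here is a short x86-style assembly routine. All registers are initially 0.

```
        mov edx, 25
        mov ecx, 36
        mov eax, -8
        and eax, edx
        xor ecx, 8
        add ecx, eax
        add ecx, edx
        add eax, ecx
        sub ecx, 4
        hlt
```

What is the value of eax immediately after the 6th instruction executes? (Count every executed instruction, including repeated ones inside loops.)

mov edx, 25 → edx=25
mov ecx, 36 → ecx=36
mov eax, -8 → eax=-8
and eax, edx → eax=(-8)&25=24
xor ecx, 8 → ecx=36^8=44
add ecx, eax → ecx=44+24=68
After step 6: eax = 24.

24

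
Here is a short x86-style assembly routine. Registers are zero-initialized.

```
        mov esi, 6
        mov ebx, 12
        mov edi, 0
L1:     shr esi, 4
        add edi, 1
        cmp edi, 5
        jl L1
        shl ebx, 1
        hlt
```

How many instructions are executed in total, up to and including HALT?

25

mov esi, 6 → esi=6
mov ebx, 12 → ebx=12
mov edi, 0 → edi=0
shr esi, 4 → esi=6>>4=0
add edi, 1 → edi=0+1=1
cmp edi, 5  (cmp 1,5)
jl L1: taken
shr esi, 4 → esi=0>>4=0
add edi, 1 → edi=1+1=2
cmp edi, 5  (cmp 2,5)
jl L1: taken
shr esi, 4 → esi=0>>4=0
add edi, 1 → edi=2+1=3
cmp edi, 5  (cmp 3,5)
jl L1: taken
shr esi, 4 → esi=0>>4=0
add edi, 1 → edi=3+1=4
cmp edi, 5  (cmp 4,5)
jl L1: taken
shr esi, 4 → esi=0>>4=0
add edi, 1 → edi=4+1=5
cmp edi, 5  (cmp 5,5)
jl L1: not taken
shl ebx, 1 → ebx=12<<1=24
halt.
Total executed instructions: 25.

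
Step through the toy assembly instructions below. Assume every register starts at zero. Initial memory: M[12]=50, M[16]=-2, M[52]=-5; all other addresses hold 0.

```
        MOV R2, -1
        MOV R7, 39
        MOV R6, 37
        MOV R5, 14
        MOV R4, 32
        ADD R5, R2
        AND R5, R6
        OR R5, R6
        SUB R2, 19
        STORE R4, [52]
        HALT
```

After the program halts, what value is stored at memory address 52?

R2=-1
R7=39
R6=37
R5=14
R4=32
R5=14+(-1)=13
R5=13&37=5
R5=5|37=37
R2=(-1)-19=-20
STORE R4, [52] → M[52]=32
halt.

32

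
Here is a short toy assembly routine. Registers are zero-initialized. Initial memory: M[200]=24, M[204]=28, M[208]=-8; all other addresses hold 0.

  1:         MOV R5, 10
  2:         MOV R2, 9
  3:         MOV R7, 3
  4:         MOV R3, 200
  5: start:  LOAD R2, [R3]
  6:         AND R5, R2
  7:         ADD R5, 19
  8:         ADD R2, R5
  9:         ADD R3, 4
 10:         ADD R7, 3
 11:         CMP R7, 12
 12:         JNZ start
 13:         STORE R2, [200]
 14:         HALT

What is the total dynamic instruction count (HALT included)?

after MOV R5, 10: R5=10
after MOV R2, 9: R2=9
after MOV R7, 3: R7=3
after MOV R3, 200: R3=200
after LOAD R2, [R3]: R2=M[200]=24
after AND R5, R2: R5=10&24=8
after ADD R5, 19: R5=8+19=27
after ADD R2, R5: R2=24+27=51
after ADD R3, 4: R3=200+4=204
after ADD R7, 3: R7=3+3=6
CMP R7, 12  (cmp 6,12)
JNZ start: taken
after LOAD R2, [R3]: R2=M[204]=28
after AND R5, R2: R5=27&28=24
after ADD R5, 19: R5=24+19=43
after ADD R2, R5: R2=28+43=71
after ADD R3, 4: R3=204+4=208
after ADD R7, 3: R7=6+3=9
CMP R7, 12  (cmp 9,12)
JNZ start: taken
after LOAD R2, [R3]: R2=M[208]=-8
after AND R5, R2: R5=43&(-8)=40
after ADD R5, 19: R5=40+19=59
after ADD R2, R5: R2=(-8)+59=51
after ADD R3, 4: R3=208+4=212
after ADD R7, 3: R7=9+3=12
CMP R7, 12  (cmp 12,12)
JNZ start: not taken
STORE R2, [200] → M[200]=51
halt.
Total executed instructions: 30.

30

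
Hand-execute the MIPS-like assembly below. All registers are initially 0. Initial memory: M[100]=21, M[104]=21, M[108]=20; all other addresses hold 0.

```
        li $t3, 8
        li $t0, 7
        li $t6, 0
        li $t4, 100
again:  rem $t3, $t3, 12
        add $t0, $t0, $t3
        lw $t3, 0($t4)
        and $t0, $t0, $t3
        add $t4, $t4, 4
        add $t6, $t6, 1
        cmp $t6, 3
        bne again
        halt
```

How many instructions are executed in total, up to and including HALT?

after li $t3, 8: $t3=8
after li $t0, 7: $t0=7
after li $t6, 0: $t6=0
after li $t4, 100: $t4=100
after rem $t3, $t3, 12: $t3=8%12=8
after add $t0, $t0, $t3: $t0=7+8=15
after lw $t3, 0($t4): $t3=M[100]=21
after and $t0, $t0, $t3: $t0=15&21=5
after add $t4, $t4, 4: $t4=100+4=104
after add $t6, $t6, 1: $t6=0+1=1
cmp $t6, 3  (cmp 1,3)
bne again: taken
after rem $t3, $t3, 12: $t3=21%12=9
after add $t0, $t0, $t3: $t0=5+9=14
after lw $t3, 0($t4): $t3=M[104]=21
after and $t0, $t0, $t3: $t0=14&21=4
after add $t4, $t4, 4: $t4=104+4=108
after add $t6, $t6, 1: $t6=1+1=2
cmp $t6, 3  (cmp 2,3)
bne again: taken
after rem $t3, $t3, 12: $t3=21%12=9
after add $t0, $t0, $t3: $t0=4+9=13
after lw $t3, 0($t4): $t3=M[108]=20
after and $t0, $t0, $t3: $t0=13&20=4
after add $t4, $t4, 4: $t4=108+4=112
after add $t6, $t6, 1: $t6=2+1=3
cmp $t6, 3  (cmp 3,3)
bne again: not taken
halt.
Total executed instructions: 29.

29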